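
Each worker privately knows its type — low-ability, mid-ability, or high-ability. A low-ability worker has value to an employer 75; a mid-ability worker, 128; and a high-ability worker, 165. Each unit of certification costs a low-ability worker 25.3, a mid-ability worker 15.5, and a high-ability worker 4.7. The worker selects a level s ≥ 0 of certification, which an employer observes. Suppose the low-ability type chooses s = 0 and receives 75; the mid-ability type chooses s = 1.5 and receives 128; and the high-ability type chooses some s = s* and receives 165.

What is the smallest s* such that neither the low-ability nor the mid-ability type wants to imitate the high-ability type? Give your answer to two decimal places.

Low-ability type (on-path payoff 75) won't mimic when 75 ≥ 165 − 25.3·s*, i.e. s* ≥ 3.56.
Mid-ability type (on-path payoff 128 − 15.5×1.5 = 104.75) won't mimic when 104.75 ≥ 165 − 15.5·s*, i.e. s* ≥ 3.89.
Both must hold, so s* = max(3.56, 3.89) = 3.89. The mid-ability type's constraint binds.

3.89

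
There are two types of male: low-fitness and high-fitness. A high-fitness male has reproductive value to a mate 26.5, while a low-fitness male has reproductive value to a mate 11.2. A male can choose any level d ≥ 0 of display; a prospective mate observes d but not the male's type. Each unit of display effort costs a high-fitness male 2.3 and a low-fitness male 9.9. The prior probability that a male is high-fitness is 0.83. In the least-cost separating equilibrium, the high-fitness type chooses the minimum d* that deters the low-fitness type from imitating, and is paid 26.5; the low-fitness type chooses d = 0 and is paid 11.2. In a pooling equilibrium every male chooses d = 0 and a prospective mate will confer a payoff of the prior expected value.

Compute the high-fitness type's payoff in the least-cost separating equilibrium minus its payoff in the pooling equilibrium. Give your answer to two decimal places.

Least-cost separating signal: d* solves 11.2 = 26.5 − 9.9·d*, so d* = (26.5 − 11.2)/9.9 ≈ 1.5455.
High-fitness type's separating payoff: 26.5 − 2.3 × d* = 26.5 − 2.3 × (26.5 − 11.2)/9.9 = 26.5 − 35.19/9.9 ≈ 22.9455.
Pooling payoff: 0.83 × 26.5 + 0.17 × 11.2 = 23.899.
Difference: 22.9455 − 23.899 = -0.9535, i.e. -0.95 to two decimal places.
The high-fitness type would prefer the pooling outcome.

-0.95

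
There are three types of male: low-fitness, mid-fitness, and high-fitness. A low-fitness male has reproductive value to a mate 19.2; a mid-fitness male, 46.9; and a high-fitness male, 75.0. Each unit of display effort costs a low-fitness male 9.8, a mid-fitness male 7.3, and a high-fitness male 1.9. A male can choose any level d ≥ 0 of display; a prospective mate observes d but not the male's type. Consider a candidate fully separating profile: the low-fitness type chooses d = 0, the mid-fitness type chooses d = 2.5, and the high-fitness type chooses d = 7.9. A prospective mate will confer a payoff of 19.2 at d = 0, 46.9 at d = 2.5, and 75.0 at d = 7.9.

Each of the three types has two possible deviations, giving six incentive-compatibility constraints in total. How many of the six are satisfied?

5

Low-fitness (own payoff 19.2): to d=2.5 gives 46.9 − 9.8×2.5 = 22.4 → profitable ✗; to d=7.9 gives 75.0 − 9.8×7.9 = -2.42 → no gain ✓.
Mid-fitness (own payoff 46.9 − 7.3×2.5 = 28.65): to d=0 gives 19.2 → no gain ✓; to d=7.9 gives 75.0 − 7.3×7.9 = 17.33 → no gain ✓.
High-fitness (own payoff 75.0 − 1.9×7.9 = 59.99): to d=0 gives 19.2 → no gain ✓; to d=2.5 gives 46.9 − 1.9×2.5 = 42.15 → no gain ✓.
5 of the 6 constraints hold; not an equilibrium.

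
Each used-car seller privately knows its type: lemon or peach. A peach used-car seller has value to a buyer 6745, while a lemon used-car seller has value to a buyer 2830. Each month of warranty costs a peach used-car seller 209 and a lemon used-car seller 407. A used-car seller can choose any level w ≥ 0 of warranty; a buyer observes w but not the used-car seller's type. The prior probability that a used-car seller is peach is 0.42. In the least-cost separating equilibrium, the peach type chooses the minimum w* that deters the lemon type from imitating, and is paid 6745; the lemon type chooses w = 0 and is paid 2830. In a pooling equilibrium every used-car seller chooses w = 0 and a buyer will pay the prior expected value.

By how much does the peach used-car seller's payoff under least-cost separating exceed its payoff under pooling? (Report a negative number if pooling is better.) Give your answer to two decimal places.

Least-cost separating signal: w* solves 2830 = 6745 − 407·w*, so w* = (6745 − 2830)/407 ≈ 9.6192.
Peach type's separating payoff: 6745 − 209 × w* = 6745 − 209 × (6745 − 2830)/407 = 6745 − 818235/407 ≈ 4734.5946.
Pooling payoff: 0.42 × 6745 + 0.58 × 2830 = 4474.3.
Difference: 4734.5946 − 4474.3 = 260.2946, i.e. 260.29 to two decimal places.
The peach type prefers to separate.

260.29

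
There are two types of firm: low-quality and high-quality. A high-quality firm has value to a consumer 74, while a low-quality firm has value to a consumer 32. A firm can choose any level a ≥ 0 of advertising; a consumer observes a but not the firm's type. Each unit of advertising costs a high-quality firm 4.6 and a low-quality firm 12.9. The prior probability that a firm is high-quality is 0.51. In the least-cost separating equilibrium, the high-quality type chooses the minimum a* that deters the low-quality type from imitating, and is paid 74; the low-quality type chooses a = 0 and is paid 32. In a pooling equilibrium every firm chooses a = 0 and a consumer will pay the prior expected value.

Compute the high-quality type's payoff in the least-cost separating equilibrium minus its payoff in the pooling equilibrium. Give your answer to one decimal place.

Least-cost separating signal: a* solves 32 = 74 − 12.9·a*, so a* = (74 − 32)/12.9 ≈ 3.2558.
High-quality type's separating payoff: 74 − 4.6 × a* = 74 − 4.6 × (74 − 32)/12.9 = 74 − 193.2/12.9 ≈ 59.023.
Pooling payoff: 0.51 × 74 + 0.49 × 32 = 53.42.
Difference: 59.023 − 53.42 = 5.603, i.e. 5.6 to one decimal place.
The high-quality type prefers to separate.

5.6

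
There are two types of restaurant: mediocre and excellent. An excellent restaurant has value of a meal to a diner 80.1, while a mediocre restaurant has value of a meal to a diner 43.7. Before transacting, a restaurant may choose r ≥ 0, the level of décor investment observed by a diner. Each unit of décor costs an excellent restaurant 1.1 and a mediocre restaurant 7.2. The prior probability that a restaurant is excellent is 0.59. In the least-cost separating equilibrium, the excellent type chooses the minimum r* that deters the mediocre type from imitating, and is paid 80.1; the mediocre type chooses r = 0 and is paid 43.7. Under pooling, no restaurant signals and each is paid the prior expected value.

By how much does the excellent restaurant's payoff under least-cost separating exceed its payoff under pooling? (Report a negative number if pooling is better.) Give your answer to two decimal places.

9.36

Least-cost separating signal: r* solves 43.7 = 80.1 − 7.2·r*, so r* = (80.1 − 43.7)/7.2 ≈ 5.0556.
Excellent type's separating payoff: 80.1 − 1.1 × r* = 80.1 − 1.1 × (80.1 − 43.7)/7.2 = 80.1 − 40.04/7.2 ≈ 74.5389.
Pooling payoff: 0.59 × 80.1 + 0.41 × 43.7 = 65.176.
Difference: 74.5389 − 65.176 = 9.3629, i.e. 9.36 to two decimal places.
The excellent type prefers to separate.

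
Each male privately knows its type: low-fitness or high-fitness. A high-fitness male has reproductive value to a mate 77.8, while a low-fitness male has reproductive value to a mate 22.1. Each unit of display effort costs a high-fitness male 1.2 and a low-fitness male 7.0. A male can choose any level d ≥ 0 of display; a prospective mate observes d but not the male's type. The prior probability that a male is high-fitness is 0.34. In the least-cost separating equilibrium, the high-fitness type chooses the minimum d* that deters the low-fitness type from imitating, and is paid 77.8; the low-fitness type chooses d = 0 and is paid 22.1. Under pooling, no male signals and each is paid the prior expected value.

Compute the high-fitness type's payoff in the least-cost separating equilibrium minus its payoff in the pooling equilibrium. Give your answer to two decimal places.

Least-cost separating signal: d* solves 22.1 = 77.8 − 7.0·d*, so d* = (77.8 − 22.1)/7.0 ≈ 7.9571.
High-fitness type's separating payoff: 77.8 − 1.2 × d* = 77.8 − 1.2 × (77.8 − 22.1)/7.0 = 77.8 − 66.84/7.0 ≈ 68.2514.
Pooling payoff: 0.34 × 77.8 + 0.66 × 22.1 = 41.038.
Difference: 68.2514 − 41.038 = 27.2134, i.e. 27.21 to two decimal places.
The high-fitness type prefers to separate.

27.21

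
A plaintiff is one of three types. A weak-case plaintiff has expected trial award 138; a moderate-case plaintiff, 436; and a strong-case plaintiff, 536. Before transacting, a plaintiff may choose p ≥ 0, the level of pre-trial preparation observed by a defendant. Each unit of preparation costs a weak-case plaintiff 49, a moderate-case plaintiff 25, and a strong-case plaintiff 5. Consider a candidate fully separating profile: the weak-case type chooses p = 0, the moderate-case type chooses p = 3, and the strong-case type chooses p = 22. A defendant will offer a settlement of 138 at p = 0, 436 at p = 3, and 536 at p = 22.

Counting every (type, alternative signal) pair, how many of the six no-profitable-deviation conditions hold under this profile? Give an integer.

5

Weak-case (own payoff 138): to p=3 gives 436 − 49×3 = 289 → profitable ✗; to p=22 gives 536 − 49×22 = -542 → no gain ✓.
Strong-case (own payoff 536 − 5×22 = 426): to p=0 gives 138 → no gain ✓; to p=3 gives 436 − 5×3 = 421 → no gain ✓.
Moderate-case (own payoff 436 − 25×3 = 361): to p=0 gives 138 → no gain ✓; to p=22 gives 536 − 25×22 = -14 → no gain ✓.
5 of the 6 constraints hold; not an equilibrium.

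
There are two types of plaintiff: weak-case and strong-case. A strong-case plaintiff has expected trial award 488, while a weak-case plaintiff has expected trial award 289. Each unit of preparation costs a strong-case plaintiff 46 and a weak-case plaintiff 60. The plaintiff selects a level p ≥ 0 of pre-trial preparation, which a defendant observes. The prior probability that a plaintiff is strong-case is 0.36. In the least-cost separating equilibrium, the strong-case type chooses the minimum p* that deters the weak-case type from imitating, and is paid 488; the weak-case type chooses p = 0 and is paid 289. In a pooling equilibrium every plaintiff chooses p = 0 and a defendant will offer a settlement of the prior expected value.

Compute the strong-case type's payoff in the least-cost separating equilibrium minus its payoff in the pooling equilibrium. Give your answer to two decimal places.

-25.21

Least-cost separating signal: p* solves 289 = 488 − 60·p*, so p* = (488 − 289)/60 ≈ 3.3167.
Strong-case type's separating payoff: 488 − 46 × p* = 488 − 46 × (488 − 289)/60 = 488 − 9154/60 ≈ 335.4333.
Pooling payoff: 0.36 × 488 + 0.64 × 289 = 360.64.
Difference: 335.4333 − 360.64 = -25.2067, i.e. -25.21 to two decimal places.
The strong-case type would prefer the pooling outcome.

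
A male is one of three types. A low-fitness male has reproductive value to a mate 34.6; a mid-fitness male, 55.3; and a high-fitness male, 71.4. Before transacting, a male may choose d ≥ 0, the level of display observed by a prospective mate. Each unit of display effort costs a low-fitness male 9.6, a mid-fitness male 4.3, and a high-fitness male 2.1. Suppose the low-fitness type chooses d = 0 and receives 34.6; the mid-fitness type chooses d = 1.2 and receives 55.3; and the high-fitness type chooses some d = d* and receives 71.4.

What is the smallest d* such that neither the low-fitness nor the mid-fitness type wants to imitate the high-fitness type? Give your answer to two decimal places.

4.94

Low-fitness type (on-path payoff 34.6) won't mimic when 34.6 ≥ 71.4 − 9.6·d*, i.e. d* ≥ 3.83.
Mid-fitness type (on-path payoff 55.3 − 4.3×1.2 = 50.14) won't mimic when 50.14 ≥ 71.4 − 4.3·d*, i.e. d* ≥ 4.94.
Both must hold, so d* = max(3.83, 4.94) = 4.94. The mid-fitness type's constraint binds.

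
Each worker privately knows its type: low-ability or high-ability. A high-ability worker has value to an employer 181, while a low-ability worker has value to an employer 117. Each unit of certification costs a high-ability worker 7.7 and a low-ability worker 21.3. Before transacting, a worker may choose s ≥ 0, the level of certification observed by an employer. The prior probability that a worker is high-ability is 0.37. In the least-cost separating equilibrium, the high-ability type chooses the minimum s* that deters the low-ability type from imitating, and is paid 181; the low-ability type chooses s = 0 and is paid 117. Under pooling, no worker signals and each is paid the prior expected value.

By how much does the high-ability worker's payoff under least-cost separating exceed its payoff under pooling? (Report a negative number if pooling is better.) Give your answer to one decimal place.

17.2

Least-cost separating signal: s* solves 117 = 181 − 21.3·s*, so s* = (181 − 117)/21.3 ≈ 3.0047.
High-ability type's separating payoff: 181 − 7.7 × s* = 181 − 7.7 × (181 − 117)/21.3 = 181 − 492.8/21.3 ≈ 157.864.
Pooling payoff: 0.37 × 181 + 0.63 × 117 = 140.68.
Difference: 157.864 − 140.68 = 17.184, i.e. 17.2 to one decimal place.
The high-ability type prefers to separate.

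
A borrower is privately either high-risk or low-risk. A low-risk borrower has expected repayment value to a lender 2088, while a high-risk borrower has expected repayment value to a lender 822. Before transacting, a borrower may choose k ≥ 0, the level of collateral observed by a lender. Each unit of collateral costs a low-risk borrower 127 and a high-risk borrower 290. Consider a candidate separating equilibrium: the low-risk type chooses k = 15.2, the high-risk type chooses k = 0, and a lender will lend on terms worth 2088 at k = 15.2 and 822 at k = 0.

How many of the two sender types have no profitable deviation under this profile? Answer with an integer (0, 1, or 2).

1

High-risk type: stay at 0 → 822; mimic → 2088 − 290 × 15.2 = -2320. IC holds (822 ≥ -2320).
Low-risk type: signal → 2088 − 127 × 15.2 = 157.6; deviate to 0 → 822. IC fails (157.6 < 822).
1 of 2 constraints hold, so this profile is not an equilibrium.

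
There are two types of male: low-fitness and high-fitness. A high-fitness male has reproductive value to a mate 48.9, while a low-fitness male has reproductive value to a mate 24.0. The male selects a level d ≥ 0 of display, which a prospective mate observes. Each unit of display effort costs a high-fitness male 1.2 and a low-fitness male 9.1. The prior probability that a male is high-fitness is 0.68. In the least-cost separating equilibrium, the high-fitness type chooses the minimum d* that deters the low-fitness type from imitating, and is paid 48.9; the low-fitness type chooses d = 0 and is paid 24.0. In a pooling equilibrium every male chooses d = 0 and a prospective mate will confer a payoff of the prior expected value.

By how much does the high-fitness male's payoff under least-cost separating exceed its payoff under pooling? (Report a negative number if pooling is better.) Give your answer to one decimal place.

4.7

Least-cost separating signal: d* solves 24.0 = 48.9 − 9.1·d*, so d* = (48.9 − 24.0)/9.1 ≈ 2.7363.
High-fitness type's separating payoff: 48.9 − 1.2 × d* = 48.9 − 1.2 × (48.9 − 24.0)/9.1 = 48.9 − 29.88/9.1 ≈ 45.616.
Pooling payoff: 0.68 × 48.9 + 0.32 × 24.0 = 40.932.
Difference: 45.616 − 40.932 = 4.684, i.e. 4.7 to one decimal place.
The high-fitness type prefers to separate.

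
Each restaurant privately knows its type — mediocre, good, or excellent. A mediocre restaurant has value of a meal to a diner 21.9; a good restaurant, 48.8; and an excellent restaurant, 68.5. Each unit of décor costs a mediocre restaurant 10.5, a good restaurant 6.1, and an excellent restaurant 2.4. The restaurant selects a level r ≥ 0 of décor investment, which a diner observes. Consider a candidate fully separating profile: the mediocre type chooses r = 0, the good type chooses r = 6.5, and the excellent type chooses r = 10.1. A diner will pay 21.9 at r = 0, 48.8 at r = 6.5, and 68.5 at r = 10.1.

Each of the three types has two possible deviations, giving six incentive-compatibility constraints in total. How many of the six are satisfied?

Excellent (own payoff 68.5 − 2.4×10.1 = 44.26): to r=0 gives 21.9 → no gain ✓; to r=6.5 gives 48.8 − 2.4×6.5 = 33.2 → no gain ✓.
Good (own payoff 48.8 − 6.1×6.5 = 9.15): to r=0 gives 21.9 → profitable ✗; to r=10.1 gives 68.5 − 6.1×10.1 = 6.89 → no gain ✓.
Mediocre (own payoff 21.9): to r=6.5 gives 48.8 − 10.5×6.5 = -19.45 → no gain ✓; to r=10.1 gives 68.5 − 10.5×10.1 = -37.55 → no gain ✓.
5 of the 6 constraints hold; not an equilibrium.

5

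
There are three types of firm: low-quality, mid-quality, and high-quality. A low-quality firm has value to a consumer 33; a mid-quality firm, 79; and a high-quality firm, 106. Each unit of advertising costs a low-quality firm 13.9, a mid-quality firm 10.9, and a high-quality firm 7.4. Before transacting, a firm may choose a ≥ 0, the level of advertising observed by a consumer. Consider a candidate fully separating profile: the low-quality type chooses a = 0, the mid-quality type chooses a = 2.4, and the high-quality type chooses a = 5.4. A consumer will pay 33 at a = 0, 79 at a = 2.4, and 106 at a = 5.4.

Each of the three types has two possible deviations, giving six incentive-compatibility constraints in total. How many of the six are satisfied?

5

Low-quality (own payoff 33): to a=2.4 gives 79 − 13.9×2.4 = 45.64 → profitable ✗; to a=5.4 gives 106 − 13.9×5.4 = 30.94 → no gain ✓.
High-quality (own payoff 106 − 7.4×5.4 = 66.04): to a=0 gives 33 → no gain ✓; to a=2.4 gives 79 − 7.4×2.4 = 61.24 → no gain ✓.
Mid-quality (own payoff 79 − 10.9×2.4 = 52.84): to a=0 gives 33 → no gain ✓; to a=5.4 gives 106 − 10.9×5.4 = 47.14 → no gain ✓.
5 of the 6 constraints hold; not an equilibrium.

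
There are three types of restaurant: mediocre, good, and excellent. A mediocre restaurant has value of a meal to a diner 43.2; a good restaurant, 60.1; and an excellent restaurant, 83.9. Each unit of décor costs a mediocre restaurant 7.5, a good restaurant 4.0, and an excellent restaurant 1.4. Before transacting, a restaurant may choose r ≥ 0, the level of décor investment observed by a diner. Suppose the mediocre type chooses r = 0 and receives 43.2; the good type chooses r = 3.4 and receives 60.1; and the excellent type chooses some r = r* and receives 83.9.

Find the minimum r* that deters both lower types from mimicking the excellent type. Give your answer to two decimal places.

Mediocre type (on-path payoff 43.2) won't mimic when 43.2 ≥ 83.9 − 7.5·r*, i.e. r* ≥ 5.43.
Good type (on-path payoff 60.1 − 4.0×3.4 = 46.5) won't mimic when 46.5 ≥ 83.9 − 4.0·r*, i.e. r* ≥ 9.35.
Both must hold, so r* = max(5.43, 9.35) = 9.35. The good type's constraint binds.

9.35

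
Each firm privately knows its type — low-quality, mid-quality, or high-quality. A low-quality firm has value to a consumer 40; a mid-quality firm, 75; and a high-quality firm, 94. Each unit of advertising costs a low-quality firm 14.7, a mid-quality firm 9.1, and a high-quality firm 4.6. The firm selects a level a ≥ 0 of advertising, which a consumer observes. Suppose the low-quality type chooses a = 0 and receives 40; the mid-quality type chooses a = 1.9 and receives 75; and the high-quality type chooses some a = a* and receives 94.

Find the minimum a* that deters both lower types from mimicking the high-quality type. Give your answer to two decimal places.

3.99

Low-quality type (on-path payoff 40) won't mimic when 40 ≥ 94 − 14.7·a*, i.e. a* ≥ 3.67.
Mid-quality type (on-path payoff 75 − 9.1×1.9 = 57.71) won't mimic when 57.71 ≥ 94 − 9.1·a*, i.e. a* ≥ 3.99.
Both must hold, so a* = max(3.67, 3.99) = 3.99. The mid-quality type's constraint binds.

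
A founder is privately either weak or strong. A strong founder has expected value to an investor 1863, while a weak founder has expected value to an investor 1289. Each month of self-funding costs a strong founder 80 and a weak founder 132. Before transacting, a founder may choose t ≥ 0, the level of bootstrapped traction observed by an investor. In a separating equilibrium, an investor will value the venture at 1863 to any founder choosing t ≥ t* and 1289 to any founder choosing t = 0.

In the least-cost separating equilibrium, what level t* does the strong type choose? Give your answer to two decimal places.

A weak founder choosing t = 0 receives 1289.
Imitating at t* instead would pay 1863 at cost 132·t*, netting 1863 − 132·t*.
Indifference: 1289 = 1863 − 132·t*, so t* = (1863 − 1289) / 132 ≈ 4.35.
This is the weak type's binding incentive-compatibility constraint; any t ≥ 4.35 sustains separation on that side.

4.35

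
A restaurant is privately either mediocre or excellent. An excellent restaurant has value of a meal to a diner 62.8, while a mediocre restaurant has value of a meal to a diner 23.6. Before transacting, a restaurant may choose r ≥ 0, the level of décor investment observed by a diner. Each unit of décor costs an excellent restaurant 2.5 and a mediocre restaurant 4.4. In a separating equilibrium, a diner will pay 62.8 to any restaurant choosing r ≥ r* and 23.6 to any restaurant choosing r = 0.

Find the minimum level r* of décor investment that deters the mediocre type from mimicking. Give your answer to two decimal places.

A mediocre restaurant choosing r = 0 receives 23.6.
Imitating at r* instead would pay 62.8 at cost 4.4·r*, netting 62.8 − 4.4·r*.
Indifference: 23.6 = 62.8 − 4.4·r*, so r* = (62.8 − 23.6) / 4.4 ≈ 8.91.
At r* the mediocre type's incentive constraint just binds; the excellent type strictly prefers r* since its per-unit cost is lower.

8.91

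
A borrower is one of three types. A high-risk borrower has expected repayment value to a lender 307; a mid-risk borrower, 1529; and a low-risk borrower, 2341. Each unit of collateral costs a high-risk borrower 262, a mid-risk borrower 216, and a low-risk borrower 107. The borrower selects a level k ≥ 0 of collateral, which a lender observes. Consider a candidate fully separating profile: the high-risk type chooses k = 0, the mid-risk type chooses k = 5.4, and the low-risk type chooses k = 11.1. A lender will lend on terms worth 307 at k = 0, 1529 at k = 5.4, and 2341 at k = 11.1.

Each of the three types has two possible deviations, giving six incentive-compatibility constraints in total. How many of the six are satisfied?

6

Mid-risk (own payoff 1529 − 216×5.4 = 362.6): to k=0 gives 307 → no gain ✓; to k=11.1 gives 2341 − 216×11.1 = -56.6 → no gain ✓.
Low-risk (own payoff 2341 − 107×11.1 = 1153.3): to k=0 gives 307 → no gain ✓; to k=5.4 gives 1529 − 107×5.4 = 951.2 → no gain ✓.
High-risk (own payoff 307): to k=5.4 gives 1529 − 262×5.4 = 114.2 → no gain ✓; to k=11.1 gives 2341 − 262×11.1 = -567.2 → no gain ✓.
6 of the 6 constraints hold; this profile is a separating equilibrium.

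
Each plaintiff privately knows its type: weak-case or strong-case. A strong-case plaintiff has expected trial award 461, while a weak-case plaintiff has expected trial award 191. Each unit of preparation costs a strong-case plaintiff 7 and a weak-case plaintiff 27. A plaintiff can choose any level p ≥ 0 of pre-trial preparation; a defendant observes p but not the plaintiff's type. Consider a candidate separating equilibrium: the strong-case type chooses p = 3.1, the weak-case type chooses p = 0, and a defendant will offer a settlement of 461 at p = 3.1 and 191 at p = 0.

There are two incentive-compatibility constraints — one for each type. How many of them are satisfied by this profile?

1

Strong-case type: signal → 461 − 7 × 3.1 = 439.3; deviate to 0 → 191. IC holds (439.3 ≥ 191).
Weak-case type: stay at 0 → 191; mimic → 461 − 27 × 3.1 = 377.3. IC fails (191 < 377.3).
1 of 2 constraints hold, so this profile is not an equilibrium.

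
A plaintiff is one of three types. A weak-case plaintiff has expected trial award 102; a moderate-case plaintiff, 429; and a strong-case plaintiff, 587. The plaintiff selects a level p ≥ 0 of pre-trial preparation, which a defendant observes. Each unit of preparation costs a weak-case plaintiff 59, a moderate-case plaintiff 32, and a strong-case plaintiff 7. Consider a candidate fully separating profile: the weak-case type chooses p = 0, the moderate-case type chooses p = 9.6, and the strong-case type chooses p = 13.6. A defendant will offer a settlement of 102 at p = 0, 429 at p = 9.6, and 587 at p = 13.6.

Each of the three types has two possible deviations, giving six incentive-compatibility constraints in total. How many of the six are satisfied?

5

Strong-case (own payoff 587 − 7×13.6 = 491.8): to p=0 gives 102 → no gain ✓; to p=9.6 gives 429 − 7×9.6 = 361.8 → no gain ✓.
Moderate-case (own payoff 429 − 32×9.6 = 121.8): to p=0 gives 102 → no gain ✓; to p=13.6 gives 587 − 32×13.6 = 151.8 → profitable ✗.
Weak-case (own payoff 102): to p=9.6 gives 429 − 59×9.6 = -137.4 → no gain ✓; to p=13.6 gives 587 − 59×13.6 = -215.4 → no gain ✓.
5 of the 6 constraints hold; not an equilibrium.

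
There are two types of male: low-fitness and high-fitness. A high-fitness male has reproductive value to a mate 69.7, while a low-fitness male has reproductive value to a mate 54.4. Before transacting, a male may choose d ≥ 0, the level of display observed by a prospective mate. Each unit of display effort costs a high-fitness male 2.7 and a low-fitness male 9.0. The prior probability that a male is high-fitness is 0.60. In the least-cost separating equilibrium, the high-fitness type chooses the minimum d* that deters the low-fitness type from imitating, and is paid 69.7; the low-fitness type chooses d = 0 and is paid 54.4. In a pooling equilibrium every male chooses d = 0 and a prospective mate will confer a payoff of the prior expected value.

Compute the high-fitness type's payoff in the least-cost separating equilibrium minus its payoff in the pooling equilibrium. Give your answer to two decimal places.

1.53

Least-cost separating signal: d* solves 54.4 = 69.7 − 9.0·d*, so d* = (69.7 − 54.4)/9.0 = 1.7.
High-fitness type's separating payoff: 69.7 − 2.7 × d* = 69.7 − 2.7 × (69.7 − 54.4)/9.0 = 69.7 − 41.31/9.0 = 65.11.
Pooling payoff: 0.60 × 69.7 + 0.40 × 54.4 = 63.58.
Difference: 65.11 − 63.58 = 1.53.
The high-fitness type prefers to separate.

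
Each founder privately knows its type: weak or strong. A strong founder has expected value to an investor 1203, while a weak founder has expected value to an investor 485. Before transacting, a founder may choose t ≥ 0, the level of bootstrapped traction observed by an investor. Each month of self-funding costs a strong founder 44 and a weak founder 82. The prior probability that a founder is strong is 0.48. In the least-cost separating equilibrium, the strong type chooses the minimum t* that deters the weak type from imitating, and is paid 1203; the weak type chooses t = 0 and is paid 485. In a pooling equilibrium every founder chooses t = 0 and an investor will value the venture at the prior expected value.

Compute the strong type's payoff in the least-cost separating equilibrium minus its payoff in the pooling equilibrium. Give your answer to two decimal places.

Least-cost separating signal: t* solves 485 = 1203 − 82·t*, so t* = (1203 − 485)/82 ≈ 8.7561.
Strong type's separating payoff: 1203 − 44 × t* = 1203 − 44 × (1203 − 485)/82 = 1203 − 31592/82 ≈ 817.7317.
Pooling payoff: 0.48 × 1203 + 0.52 × 485 = 829.64.
Difference: 817.7317 − 829.64 = -11.9083, i.e. -11.91 to two decimal places.
The strong type would prefer the pooling outcome.

-11.91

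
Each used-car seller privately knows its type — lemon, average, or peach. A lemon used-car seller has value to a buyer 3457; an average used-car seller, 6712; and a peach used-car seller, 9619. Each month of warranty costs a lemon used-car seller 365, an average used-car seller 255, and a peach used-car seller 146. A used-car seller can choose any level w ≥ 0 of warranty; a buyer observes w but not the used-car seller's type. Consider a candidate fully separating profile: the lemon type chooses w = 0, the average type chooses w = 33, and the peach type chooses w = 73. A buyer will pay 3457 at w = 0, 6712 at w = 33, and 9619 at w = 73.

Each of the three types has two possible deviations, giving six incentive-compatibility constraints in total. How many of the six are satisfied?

3

Average (own payoff 6712 − 255×33 = -1703): to w=0 gives 3457 → profitable ✗; to w=73 gives 9619 − 255×73 = -8996 → no gain ✓.
Peach (own payoff 9619 − 146×73 = -1039): to w=0 gives 3457 → profitable ✗; to w=33 gives 6712 − 146×33 = 1894 → profitable ✗.
Lemon (own payoff 3457): to w=33 gives 6712 − 365×33 = -5333 → no gain ✓; to w=73 gives 9619 − 365×73 = -17026 → no gain ✓.
3 of the 6 constraints hold; not an equilibrium.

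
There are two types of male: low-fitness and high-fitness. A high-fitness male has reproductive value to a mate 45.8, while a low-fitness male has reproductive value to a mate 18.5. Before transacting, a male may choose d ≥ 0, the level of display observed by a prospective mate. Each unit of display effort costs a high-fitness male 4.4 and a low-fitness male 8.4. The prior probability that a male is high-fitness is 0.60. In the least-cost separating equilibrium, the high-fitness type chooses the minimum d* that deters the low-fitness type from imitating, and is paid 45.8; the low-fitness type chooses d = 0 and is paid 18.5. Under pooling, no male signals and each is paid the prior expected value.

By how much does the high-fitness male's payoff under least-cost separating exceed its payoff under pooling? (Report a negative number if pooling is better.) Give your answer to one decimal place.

Least-cost separating signal: d* solves 18.5 = 45.8 − 8.4·d*, so d* = (45.8 − 18.5)/8.4 = 3.25.
High-fitness type's separating payoff: 45.8 − 4.4 × d* = 45.8 − 4.4 × (45.8 − 18.5)/8.4 = 45.8 − 120.12/8.4 = 31.5.
Pooling payoff: 0.60 × 45.8 + 0.40 × 18.5 = 34.88.
Difference: 31.5 − 34.88 = -3.38, i.e. -3.4 to one decimal place.
The high-fitness type would prefer the pooling outcome.

-3.4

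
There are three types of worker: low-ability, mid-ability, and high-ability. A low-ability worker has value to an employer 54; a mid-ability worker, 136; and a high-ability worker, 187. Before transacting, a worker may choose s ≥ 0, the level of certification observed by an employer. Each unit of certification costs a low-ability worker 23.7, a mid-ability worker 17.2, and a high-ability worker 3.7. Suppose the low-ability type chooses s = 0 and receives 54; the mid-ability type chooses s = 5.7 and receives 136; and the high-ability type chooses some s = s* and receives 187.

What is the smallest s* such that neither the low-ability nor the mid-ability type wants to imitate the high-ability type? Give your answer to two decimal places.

Mid-ability type (on-path payoff 136 − 17.2×5.7 = 37.96) won't mimic when 37.96 ≥ 187 − 17.2·s*, i.e. s* ≥ 8.67.
Low-ability type (on-path payoff 54) won't mimic when 54 ≥ 187 − 23.7·s*, i.e. s* ≥ 5.61.
Both must hold, so s* = max(5.61, 8.67) = 8.67. The mid-ability type's constraint binds.

8.67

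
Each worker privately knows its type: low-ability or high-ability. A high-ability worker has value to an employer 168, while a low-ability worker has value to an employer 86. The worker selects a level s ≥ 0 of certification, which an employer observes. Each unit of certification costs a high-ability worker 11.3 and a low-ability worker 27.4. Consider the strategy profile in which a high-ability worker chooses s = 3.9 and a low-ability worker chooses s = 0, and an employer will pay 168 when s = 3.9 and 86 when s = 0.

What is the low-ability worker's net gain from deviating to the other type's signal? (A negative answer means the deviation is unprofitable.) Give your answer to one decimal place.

-24.9

Playing s = 0 the low-ability worker receives 86.
Deviating to s = 3.9 brings payment 168 at cost 27.4 × 3.9 = 106.86, netting 61.14.
Gain from deviating: 61.14 − 86 = -24.86, i.e. -24.9 to one decimal place.
The gain is negative, so the low-ability type's incentive-compatibility constraint is satisfied.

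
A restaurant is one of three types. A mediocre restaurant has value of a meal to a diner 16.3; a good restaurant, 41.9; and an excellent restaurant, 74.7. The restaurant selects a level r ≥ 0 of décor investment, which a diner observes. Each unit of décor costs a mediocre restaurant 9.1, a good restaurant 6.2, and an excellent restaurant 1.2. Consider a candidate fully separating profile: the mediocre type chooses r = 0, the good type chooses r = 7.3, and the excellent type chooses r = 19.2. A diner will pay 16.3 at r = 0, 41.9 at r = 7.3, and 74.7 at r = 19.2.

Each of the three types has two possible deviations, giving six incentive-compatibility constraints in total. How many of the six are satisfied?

5

Mediocre (own payoff 16.3): to r=7.3 gives 41.9 − 9.1×7.3 = -24.53 → no gain ✓; to r=19.2 gives 74.7 − 9.1×19.2 = -100.02 → no gain ✓.
Good (own payoff 41.9 − 6.2×7.3 = -3.36): to r=0 gives 16.3 → profitable ✗; to r=19.2 gives 74.7 − 6.2×19.2 = -44.34 → no gain ✓.
Excellent (own payoff 74.7 − 1.2×19.2 = 51.66): to r=0 gives 16.3 → no gain ✓; to r=7.3 gives 41.9 − 1.2×7.3 = 33.14 → no gain ✓.
5 of the 6 constraints hold; not an equilibrium.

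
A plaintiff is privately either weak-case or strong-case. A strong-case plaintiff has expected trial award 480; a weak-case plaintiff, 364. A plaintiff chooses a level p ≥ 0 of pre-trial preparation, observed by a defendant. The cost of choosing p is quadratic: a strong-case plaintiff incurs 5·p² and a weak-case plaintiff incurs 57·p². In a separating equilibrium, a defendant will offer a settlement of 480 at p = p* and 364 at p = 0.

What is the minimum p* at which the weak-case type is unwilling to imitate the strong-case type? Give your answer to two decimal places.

The weak-case type at p = 0 receives 364; imitating at p* yields 480 − 57·p*².
Indifference: 364 = 480 − 57·p*², so p*² = (480 − 364) / 57 ≈ 2.0351.
p* = √2.0351 ≈ 1.43.

1.43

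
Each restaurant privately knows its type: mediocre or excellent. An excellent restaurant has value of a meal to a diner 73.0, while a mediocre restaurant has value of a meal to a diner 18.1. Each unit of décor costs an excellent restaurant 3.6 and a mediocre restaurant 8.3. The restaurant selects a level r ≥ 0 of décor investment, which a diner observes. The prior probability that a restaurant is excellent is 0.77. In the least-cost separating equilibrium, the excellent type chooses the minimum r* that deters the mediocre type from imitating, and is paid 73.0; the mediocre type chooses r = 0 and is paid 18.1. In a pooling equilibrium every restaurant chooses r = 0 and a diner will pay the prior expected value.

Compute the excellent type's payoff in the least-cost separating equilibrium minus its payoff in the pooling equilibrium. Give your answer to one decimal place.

Least-cost separating signal: r* solves 18.1 = 73.0 − 8.3·r*, so r* = (73.0 − 18.1)/8.3 ≈ 6.6145.
Excellent type's separating payoff: 73.0 − 3.6 × r* = 73.0 − 3.6 × (73.0 − 18.1)/8.3 = 73.0 − 197.64/8.3 ≈ 49.188.
Pooling payoff: 0.77 × 73.0 + 0.23 × 18.1 = 60.373.
Difference: 49.188 − 60.373 = -11.185, i.e. -11.2 to one decimal place.
The excellent type would prefer the pooling outcome.

-11.2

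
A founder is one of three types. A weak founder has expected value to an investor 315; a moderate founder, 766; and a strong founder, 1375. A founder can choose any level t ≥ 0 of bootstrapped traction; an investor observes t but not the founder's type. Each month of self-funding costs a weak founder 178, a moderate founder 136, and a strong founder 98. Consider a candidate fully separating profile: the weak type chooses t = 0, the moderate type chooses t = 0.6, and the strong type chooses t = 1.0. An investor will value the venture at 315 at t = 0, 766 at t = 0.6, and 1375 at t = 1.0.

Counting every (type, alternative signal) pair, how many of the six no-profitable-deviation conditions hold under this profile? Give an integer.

3

Strong (own payoff 1375 − 98×1.0 = 1277): to t=0 gives 315 → no gain ✓; to t=0.6 gives 766 − 98×0.6 = 707.2 → no gain ✓.
Moderate (own payoff 766 − 136×0.6 = 684.4): to t=0 gives 315 → no gain ✓; to t=1.0 gives 1375 − 136×1.0 = 1239 → profitable ✗.
Weak (own payoff 315): to t=0.6 gives 766 − 178×0.6 = 659.2 → profitable ✗; to t=1.0 gives 1375 − 178×1.0 = 1197 → profitable ✗.
3 of the 6 constraints hold; not an equilibrium.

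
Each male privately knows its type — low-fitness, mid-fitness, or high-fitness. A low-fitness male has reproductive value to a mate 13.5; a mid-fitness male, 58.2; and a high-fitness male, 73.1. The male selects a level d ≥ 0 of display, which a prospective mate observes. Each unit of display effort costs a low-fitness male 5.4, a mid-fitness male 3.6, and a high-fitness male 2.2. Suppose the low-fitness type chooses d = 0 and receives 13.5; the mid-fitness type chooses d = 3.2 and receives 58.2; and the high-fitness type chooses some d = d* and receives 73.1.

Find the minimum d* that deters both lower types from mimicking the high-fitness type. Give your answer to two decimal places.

Low-fitness type (on-path payoff 13.5) won't mimic when 13.5 ≥ 73.1 − 5.4·d*, i.e. d* ≥ 11.04.
Mid-fitness type (on-path payoff 58.2 − 3.6×3.2 = 46.68) won't mimic when 46.68 ≥ 73.1 − 3.6·d*, i.e. d* ≥ 7.34.
Both must hold, so d* = max(11.04, 7.34) = 11.04. The low-fitness type's constraint binds.

11.04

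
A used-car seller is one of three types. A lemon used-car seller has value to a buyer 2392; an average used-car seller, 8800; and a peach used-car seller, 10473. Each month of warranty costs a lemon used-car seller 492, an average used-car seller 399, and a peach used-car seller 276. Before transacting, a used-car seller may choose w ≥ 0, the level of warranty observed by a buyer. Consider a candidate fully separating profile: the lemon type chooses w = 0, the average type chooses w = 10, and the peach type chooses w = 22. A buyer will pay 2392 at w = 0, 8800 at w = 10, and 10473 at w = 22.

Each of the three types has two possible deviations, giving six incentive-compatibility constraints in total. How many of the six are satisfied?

Average (own payoff 8800 − 399×10 = 4810): to w=0 gives 2392 → no gain ✓; to w=22 gives 10473 − 399×22 = 1695 → no gain ✓.
Lemon (own payoff 2392): to w=10 gives 8800 − 492×10 = 3880 → profitable ✗; to w=22 gives 10473 − 492×22 = -351 → no gain ✓.
Peach (own payoff 10473 − 276×22 = 4401): to w=0 gives 2392 → no gain ✓; to w=10 gives 8800 − 276×10 = 6040 → profitable ✗.
4 of the 6 constraints hold; not an equilibrium.

4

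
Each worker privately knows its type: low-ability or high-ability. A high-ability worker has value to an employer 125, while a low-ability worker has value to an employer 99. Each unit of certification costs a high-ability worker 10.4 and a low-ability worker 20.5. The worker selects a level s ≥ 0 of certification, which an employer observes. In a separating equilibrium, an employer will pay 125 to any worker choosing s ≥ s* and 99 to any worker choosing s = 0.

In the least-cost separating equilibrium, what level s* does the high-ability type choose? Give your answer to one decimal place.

1.3

A low-ability worker choosing s = 0 receives 99.
Imitating at s* instead would pay 125 at cost 20.5·s*, netting 125 − 20.5·s*.
Indifference: 99 = 125 − 20.5·s*, so s* = (125 − 99) / 20.5 ≈ 1.3.
This is the low-ability type's binding incentive-compatibility constraint; any s ≥ 1.3 sustains separation on that side.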